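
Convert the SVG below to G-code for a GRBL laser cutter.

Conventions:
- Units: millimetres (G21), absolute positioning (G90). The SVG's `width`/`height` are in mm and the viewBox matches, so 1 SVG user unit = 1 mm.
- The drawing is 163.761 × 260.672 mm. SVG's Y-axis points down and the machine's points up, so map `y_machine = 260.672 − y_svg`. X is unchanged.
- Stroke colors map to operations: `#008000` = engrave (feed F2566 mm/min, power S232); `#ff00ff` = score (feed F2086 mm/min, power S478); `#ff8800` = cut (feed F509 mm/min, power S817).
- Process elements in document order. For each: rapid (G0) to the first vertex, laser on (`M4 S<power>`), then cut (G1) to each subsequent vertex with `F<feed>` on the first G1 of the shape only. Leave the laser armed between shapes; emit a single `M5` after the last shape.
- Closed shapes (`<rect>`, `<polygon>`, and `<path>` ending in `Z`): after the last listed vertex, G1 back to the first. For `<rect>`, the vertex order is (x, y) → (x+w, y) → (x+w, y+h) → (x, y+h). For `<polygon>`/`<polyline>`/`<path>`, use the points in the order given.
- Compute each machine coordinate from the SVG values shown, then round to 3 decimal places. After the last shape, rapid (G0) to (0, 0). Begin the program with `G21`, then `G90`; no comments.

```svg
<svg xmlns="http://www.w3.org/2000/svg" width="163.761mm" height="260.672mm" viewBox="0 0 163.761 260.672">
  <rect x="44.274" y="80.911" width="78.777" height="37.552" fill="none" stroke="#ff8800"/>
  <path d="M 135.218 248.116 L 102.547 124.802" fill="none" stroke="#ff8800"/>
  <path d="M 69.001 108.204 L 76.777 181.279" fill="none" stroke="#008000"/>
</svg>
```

1 u = 1 mm; y_m = 260.672 − y.

[1] `<rect>` rectangle, #ff8800→cut S817 F509: (44.274,179.761) → (123.051,179.761) → (123.051,142.209) → (44.274,142.209) → (44.274,179.761) (closed)

[2] `<path>` line segment, #ff8800→cut S817 F509: (135.218,12.556) → (102.547,135.870)

[3] `<path>` line segment, #008000→engrave S232 F2566: (69.001,152.468) → (76.777,79.393)

G21
G90
G0 X44.274 Y179.761
M4 S817
G1 X123.051 Y179.761 F509
G1 X123.051 Y142.209
G1 X44.274 Y142.209
G1 X44.274 Y179.761
G0 X135.218 Y12.556
M4 S817
G1 X102.547 Y135.870 F509
G0 X69.001 Y152.468
M4 S232
G1 X76.777 Y79.393 F2566
M5
G0 X0.000 Y0.000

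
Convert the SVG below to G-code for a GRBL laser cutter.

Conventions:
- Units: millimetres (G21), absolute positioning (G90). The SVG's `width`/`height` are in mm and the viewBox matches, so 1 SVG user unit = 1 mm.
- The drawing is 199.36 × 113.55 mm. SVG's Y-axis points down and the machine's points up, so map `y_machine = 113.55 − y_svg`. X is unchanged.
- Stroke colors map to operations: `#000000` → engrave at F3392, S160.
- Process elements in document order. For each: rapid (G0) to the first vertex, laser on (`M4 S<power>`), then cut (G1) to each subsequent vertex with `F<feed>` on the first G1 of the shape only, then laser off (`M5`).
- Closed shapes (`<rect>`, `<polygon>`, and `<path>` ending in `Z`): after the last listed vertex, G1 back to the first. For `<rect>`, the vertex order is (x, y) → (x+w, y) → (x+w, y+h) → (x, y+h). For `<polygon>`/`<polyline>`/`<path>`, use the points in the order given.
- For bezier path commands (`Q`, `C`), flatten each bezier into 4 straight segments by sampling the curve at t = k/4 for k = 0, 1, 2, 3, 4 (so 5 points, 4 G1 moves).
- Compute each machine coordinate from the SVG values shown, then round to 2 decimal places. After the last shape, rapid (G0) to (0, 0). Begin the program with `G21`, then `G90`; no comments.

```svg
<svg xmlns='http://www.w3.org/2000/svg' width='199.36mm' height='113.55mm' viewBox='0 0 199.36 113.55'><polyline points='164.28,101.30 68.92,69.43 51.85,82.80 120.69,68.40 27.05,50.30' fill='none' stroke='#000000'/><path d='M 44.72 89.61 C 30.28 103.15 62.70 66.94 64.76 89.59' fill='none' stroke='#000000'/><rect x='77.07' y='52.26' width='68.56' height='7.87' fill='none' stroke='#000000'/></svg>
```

1 u = 1 mm; y_m = 113.55 − y.

[1] `<polyline>` open polyline, #000000→engrave S160 F3392: (164.28,12.25) → (68.92,44.12) → (51.85,30.75) → (120.69,45.15) → (27.05,63.25)

[2] `<path>` cubic bezier, #000000→engrave S160 F3392: (44.72,23.94) → (41.47,21.42) → (48.55,27.37) → (58.73,31.61) → (64.76,23.96)

[3] `<rect>` rectangle, #000000→engrave S160 F3392: (77.07,61.29) → (145.63,61.29) → (145.63,53.42) → (77.07,53.42) → (77.07,61.29) (closed)

G21
G90
G0 X164.28 Y12.25
M4 S160
G1 X68.92 Y44.12 F3392
G1 X51.85 Y30.75
G1 X120.69 Y45.15
G1 X27.05 Y63.25
M5
G0 X44.72 Y23.94
M4 S160
G1 X41.47 Y21.42 F3392
G1 X48.55 Y27.37
G1 X58.73 Y31.61
G1 X64.76 Y23.96
M5
G0 X77.07 Y61.29
M4 S160
G1 X145.63 Y61.29 F3392
G1 X145.63 Y53.42
G1 X77.07 Y53.42
G1 X77.07 Y61.29
M5
G0 X0.00 Y0.00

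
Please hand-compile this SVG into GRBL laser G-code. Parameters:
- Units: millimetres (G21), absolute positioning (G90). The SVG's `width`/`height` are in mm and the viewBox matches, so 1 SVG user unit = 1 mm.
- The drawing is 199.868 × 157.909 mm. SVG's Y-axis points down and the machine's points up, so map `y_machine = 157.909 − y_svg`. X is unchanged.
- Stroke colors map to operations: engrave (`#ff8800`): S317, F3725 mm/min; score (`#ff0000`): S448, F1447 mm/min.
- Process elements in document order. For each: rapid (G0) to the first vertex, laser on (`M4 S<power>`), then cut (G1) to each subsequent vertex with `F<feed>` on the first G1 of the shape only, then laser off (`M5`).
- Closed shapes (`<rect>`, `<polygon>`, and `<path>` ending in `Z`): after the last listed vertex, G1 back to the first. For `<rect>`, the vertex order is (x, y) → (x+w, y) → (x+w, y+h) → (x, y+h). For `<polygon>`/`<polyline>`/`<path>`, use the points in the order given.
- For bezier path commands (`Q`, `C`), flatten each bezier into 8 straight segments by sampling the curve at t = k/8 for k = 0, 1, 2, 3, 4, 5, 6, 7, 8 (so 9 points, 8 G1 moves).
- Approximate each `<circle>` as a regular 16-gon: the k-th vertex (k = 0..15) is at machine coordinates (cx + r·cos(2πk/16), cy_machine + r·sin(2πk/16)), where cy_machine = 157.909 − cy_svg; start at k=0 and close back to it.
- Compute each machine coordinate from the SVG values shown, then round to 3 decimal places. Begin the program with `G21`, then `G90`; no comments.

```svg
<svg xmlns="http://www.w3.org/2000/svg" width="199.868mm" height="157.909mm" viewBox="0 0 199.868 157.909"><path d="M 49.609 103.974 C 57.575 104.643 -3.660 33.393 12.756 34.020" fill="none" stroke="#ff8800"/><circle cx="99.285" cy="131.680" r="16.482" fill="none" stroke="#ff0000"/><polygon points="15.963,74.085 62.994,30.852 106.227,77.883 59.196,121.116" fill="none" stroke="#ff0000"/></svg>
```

viewBox `0 0 199.868 157.909` with mm width/height → 1 unit = 1 mm. Flip: y_m = 157.909 − y_svg.

**Shape 1** — `<path>` cubic bezier, stroke `#ff8800` → engrave (S317, F3725). Control points (SVG): P0=(49.609,103.974), P1=(57.575,104.643), P2=(-3.660,33.393), P3=(12.756,34.020); sampled at t=k/8. Machine vertices: (49.609,53.935) → (49.639,56.774) → (44.903,64.671) → (37.121,75.940) → (28.014,88.896) → (19.303,101.854) → (12.709,113.129) → (9.953,121.036) → (12.756,123.889). Open path.

**Shape 2** — `<circle>` circle, stroke `#ff0000` → score (S448, F1447). Machine vertices: (115.767,26.229) → (114.512,32.536) → (110.940,37.884) → (105.592,41.456) → (99.285,42.711) → (92.978,41.456) → (87.630,37.884) → (84.058,32.536) → (82.803,26.229) → (84.058,19.922) → (87.630,14.574) → (92.978,11.002) → (99.285,9.747) → (105.592,11.002) → (110.940,14.574) → (114.512,19.922) → (115.767,26.229). Closed: final G1 returns to the first vertex.

**Shape 3** — `<polygon>` regular polygon, stroke `#ff0000` → score (S448, F1447). Machine vertices: (15.963,83.824) → (62.994,127.057) → (106.227,80.026) → (59.196,36.793) → (15.963,83.824). Closed: final G1 returns to the first vertex.

G21
G90
G0 X49.609 Y53.935
M4 S317
G1 X49.639 Y56.774 F3725
G1 X44.903 Y64.671
G1 X37.121 Y75.940
G1 X28.014 Y88.896
G1 X19.303 Y101.854
G1 X12.709 Y113.129
G1 X9.953 Y121.036
G1 X12.756 Y123.889
M5
G0 X115.767 Y26.229
M4 S448
G1 X114.512 Y32.536 F1447
G1 X110.940 Y37.884
G1 X105.592 Y41.456
G1 X99.285 Y42.711
G1 X92.978 Y41.456
G1 X87.630 Y37.884
G1 X84.058 Y32.536
G1 X82.803 Y26.229
G1 X84.058 Y19.922
G1 X87.630 Y14.574
G1 X92.978 Y11.002
G1 X99.285 Y9.747
G1 X105.592 Y11.002
G1 X110.940 Y14.574
G1 X114.512 Y19.922
G1 X115.767 Y26.229
M5
G0 X15.963 Y83.824
M4 S448
G1 X62.994 Y127.057 F1447
G1 X106.227 Y80.026
G1 X59.196 Y36.793
G1 X15.963 Y83.824
M5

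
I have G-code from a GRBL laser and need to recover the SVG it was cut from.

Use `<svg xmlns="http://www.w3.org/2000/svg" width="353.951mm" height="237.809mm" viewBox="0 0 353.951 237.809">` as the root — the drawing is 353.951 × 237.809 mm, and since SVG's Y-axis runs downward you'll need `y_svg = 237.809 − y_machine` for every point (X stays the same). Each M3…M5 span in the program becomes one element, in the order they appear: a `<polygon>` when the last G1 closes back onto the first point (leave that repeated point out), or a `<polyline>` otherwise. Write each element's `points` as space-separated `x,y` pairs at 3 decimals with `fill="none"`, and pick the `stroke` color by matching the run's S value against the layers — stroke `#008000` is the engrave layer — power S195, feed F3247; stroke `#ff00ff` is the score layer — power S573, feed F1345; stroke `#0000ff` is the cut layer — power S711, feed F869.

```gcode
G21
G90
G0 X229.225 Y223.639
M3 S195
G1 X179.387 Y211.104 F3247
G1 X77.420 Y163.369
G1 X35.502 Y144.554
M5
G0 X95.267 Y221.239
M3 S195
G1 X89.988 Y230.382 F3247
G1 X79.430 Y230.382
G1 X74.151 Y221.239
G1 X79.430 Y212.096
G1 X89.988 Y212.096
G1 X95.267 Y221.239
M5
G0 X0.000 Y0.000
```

<svg xmlns="http://www.w3.org/2000/svg" width="353.951mm" height="237.809mm" viewBox="0 0 353.951 237.809">
  <polyline points="229.225,14.170 179.387,26.705 77.420,74.440 35.502,93.255" fill="none" stroke="#008000"/>
  <polygon points="95.267,16.570 89.988,7.427 79.430,7.427 74.151,16.570 79.430,25.713 89.988,25.713" fill="none" stroke="#008000"/>
</svg>

y_svg = 237.809 − y_m. Every run uses S195, so all elements get stroke `#008000` (engrave).

[1] open run; points: 229.225,14.170 179.387,26.705 77.420,74.440 35.502,93.255

[2] closed run; points: 95.267,16.570 89.988,7.427 79.430,7.427 74.151,16.570 79.430,25.713 89.988,25.713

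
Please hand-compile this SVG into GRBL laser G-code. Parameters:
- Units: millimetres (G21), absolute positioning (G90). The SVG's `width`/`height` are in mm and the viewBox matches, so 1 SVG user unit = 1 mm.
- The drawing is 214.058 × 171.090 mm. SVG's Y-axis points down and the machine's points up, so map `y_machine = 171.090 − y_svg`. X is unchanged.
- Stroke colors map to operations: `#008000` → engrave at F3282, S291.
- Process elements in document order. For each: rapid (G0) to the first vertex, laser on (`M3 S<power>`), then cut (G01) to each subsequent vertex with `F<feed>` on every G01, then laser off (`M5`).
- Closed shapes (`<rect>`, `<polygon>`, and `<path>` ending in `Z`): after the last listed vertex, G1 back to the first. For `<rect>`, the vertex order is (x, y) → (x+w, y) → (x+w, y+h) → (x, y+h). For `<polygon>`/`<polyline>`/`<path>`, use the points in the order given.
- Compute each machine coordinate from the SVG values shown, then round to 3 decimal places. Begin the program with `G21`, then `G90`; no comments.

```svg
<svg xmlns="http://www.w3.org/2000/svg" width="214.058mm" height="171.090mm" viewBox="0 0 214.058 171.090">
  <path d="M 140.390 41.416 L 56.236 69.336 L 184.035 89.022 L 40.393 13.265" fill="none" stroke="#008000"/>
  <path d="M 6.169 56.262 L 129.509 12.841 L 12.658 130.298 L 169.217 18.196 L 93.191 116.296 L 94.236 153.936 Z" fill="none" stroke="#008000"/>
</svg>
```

G21
G90
G0 X140.390 Y129.674
M3 S291
G01 X56.236 Y101.754 F3282
G01 X184.035 Y82.068 F3282
G01 X40.393 Y157.825 F3282
M5
G0 X6.169 Y114.828
M3 S291
G01 X129.509 Y158.249 F3282
G01 X12.658 Y40.792 F3282
G01 X169.217 Y152.894 F3282
G01 X93.191 Y54.794 F3282
G01 X94.236 Y17.154 F3282
G01 X6.169 Y114.828 F3282
M5

1 u = 1 mm; y_m = 171.090 − y.

[1] `<path>` open polyline, #008000→engrave S291 F3282: (140.390,129.674) → (56.236,101.754) → (184.035,82.068) → (40.393,157.825)

[2] `<path>` closed polygon, #008000→engrave S291 F3282: (6.169,114.828) → (129.509,158.249) → (12.658,40.792) → (169.217,152.894) → (93.191,54.794) → (94.236,17.154) → (6.169,114.828) (closed)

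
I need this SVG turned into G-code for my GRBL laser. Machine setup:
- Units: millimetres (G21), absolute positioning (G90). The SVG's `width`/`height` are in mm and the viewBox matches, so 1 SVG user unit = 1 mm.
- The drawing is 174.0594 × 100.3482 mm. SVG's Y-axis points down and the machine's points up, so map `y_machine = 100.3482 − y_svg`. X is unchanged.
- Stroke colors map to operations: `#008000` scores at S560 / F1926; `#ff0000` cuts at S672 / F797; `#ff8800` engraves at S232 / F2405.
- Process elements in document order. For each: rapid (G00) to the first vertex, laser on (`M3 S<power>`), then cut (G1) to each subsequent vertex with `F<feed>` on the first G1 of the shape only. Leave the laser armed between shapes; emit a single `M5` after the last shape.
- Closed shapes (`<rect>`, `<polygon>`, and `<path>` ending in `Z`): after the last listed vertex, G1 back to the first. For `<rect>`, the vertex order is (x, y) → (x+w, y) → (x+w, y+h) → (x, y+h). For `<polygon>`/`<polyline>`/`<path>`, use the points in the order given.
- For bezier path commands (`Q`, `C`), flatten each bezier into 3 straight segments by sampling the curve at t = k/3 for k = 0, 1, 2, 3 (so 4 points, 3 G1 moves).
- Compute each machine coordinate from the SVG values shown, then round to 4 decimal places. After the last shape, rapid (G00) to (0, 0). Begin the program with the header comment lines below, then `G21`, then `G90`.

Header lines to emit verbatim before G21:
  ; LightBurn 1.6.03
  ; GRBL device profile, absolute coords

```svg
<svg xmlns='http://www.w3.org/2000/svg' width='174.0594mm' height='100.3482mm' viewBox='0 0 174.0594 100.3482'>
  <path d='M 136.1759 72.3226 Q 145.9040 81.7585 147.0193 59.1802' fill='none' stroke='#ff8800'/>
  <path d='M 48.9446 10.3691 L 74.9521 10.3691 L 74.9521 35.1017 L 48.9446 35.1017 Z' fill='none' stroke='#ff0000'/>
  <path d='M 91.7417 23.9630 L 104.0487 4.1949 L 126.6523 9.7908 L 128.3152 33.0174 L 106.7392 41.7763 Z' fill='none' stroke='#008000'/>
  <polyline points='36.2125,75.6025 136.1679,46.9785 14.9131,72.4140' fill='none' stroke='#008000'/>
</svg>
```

; LightBurn 1.6.03
; GRBL device profile, absolute coords
G21
G90
G00 X136.1759 Y28.0256
M3 S232
G1 X141.7043 Y25.2921 F2405
G1 X145.3188 Y29.6729
G1 X147.0193 Y41.1680
G00 X48.9446 Y89.9791
M3 S672
G1 X74.9521 Y89.9791 F797
G1 X74.9521 Y65.2465
G1 X48.9446 Y65.2465
G1 X48.9446 Y89.9791
G00 X91.7417 Y76.3852
M3 S560
G1 X104.0487 Y96.1533 F1926
G1 X126.6523 Y90.5574
G1 X128.3152 Y67.3308
G1 X106.7392 Y58.5719
G1 X91.7417 Y76.3852
G00 X36.2125 Y24.7457
M3 S560
G1 X136.1679 Y53.3697 F1926
G1 X14.9131 Y27.9342
M5
G00 X0.0000 Y0.0000

Since the viewBox matches the mm dimensions, user units are millimetres directly. The only transform is the Y-flip y_m = 100.3482 − y_svg.

Shape 1 is a quadratic bezier drawn with `<path>`. Its stroke #ff8800 means engrave at S232, F2405. After flipping Y the toolpath is (136.1759,28.0256) → (141.7043,25.2921) → (145.3188,29.6729) → (147.0193,41.1680).

Shape 2 is a rectangle drawn with `<path>`. Its stroke #ff0000 means cut at S672, F797. After flipping Y the toolpath is (48.9446,89.9791) → (74.9521,89.9791) → (74.9521,65.2465) → (48.9446,65.2465) → (48.9446,89.9791), returning to the start.

Shape 3 is a regular polygon drawn with `<path>`. Its stroke #008000 means score at S560, F1926. After flipping Y the toolpath is (91.7417,76.3852) → (104.0487,96.1533) → (126.6523,90.5574) → (128.3152,67.3308) → (106.7392,58.5719) → (91.7417,76.3852), returning to the start.

Shape 4 is a open polyline drawn with `<polyline>`. Its stroke #008000 means score at S560, F1926. After flipping Y the toolpath is (36.2125,24.7457) → (136.1679,53.3697) → (14.9131,27.9342).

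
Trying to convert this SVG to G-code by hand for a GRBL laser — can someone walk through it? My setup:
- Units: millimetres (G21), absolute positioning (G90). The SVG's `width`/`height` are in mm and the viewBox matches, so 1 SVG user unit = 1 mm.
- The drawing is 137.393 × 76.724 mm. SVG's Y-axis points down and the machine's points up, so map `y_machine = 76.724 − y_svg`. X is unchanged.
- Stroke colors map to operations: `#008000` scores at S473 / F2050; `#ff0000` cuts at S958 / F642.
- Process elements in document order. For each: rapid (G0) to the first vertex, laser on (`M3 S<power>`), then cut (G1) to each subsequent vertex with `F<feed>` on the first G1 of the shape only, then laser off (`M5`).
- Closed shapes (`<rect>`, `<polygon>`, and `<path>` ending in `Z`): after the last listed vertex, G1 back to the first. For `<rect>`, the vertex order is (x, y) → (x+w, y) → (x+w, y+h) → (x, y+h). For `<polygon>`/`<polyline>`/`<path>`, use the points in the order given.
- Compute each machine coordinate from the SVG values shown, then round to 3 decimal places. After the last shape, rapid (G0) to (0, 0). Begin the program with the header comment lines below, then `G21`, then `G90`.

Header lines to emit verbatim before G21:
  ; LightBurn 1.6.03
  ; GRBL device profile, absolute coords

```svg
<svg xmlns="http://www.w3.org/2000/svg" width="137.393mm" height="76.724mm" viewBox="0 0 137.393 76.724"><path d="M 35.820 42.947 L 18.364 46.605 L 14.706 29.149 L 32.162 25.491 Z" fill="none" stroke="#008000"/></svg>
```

; LightBurn 1.6.03
; GRBL device profile, absolute coords
G21
G90
G0 X35.820 Y33.777
M3 S473
G1 X18.364 Y30.119 F2050
G1 X14.706 Y47.575
G1 X32.162 Y51.233
G1 X35.820 Y33.777
M5
G0 X0.000 Y0.000

1 u = 1 mm; y_m = 76.724 − y.

[1] `<path>` regular polygon, #008000→score S473 F2050: (35.820,33.777) → (18.364,30.119) → (14.706,47.575) → (32.162,51.233) → (35.820,33.777) (closed)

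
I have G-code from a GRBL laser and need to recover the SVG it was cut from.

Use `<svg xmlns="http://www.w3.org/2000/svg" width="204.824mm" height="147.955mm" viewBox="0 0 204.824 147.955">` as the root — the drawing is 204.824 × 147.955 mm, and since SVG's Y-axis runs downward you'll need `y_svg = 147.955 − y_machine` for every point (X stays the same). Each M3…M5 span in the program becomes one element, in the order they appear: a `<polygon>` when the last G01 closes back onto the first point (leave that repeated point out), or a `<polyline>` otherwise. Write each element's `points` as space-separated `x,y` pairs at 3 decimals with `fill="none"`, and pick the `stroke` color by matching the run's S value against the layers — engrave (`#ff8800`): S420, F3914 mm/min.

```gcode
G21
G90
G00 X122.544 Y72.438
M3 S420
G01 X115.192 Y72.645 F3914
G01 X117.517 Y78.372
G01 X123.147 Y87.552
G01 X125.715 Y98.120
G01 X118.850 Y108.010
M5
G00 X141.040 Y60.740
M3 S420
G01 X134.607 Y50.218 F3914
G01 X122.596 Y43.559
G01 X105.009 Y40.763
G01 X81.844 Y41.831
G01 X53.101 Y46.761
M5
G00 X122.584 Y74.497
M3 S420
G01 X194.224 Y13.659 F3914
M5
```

Each laser-on run becomes one SVG element. Flip Y back into SVG space with y_svg = 147.955 − y_machine. Every run uses S420, so all elements get stroke `#ff8800` (engrave).

Run 1: The run is open, so emit a `<polyline>` with points (Y-flipped): 122.544,75.517 115.192,75.310 117.517,69.583 123.147,60.403 125.715,49.835 118.850,39.945.

Run 2: The run is open, so emit a `<polyline>` with points (Y-flipped): 141.040,87.215 134.607,97.737 122.596,104.396 105.009,107.192 81.844,106.124 53.101,101.194.

Run 3: The run is open, so emit a `<polyline>` with points (Y-flipped): 122.584,73.458 194.224,134.296.

<svg xmlns="http://www.w3.org/2000/svg" width="204.824mm" height="147.955mm" viewBox="0 0 204.824 147.955">
  <polyline points="122.544,75.517 115.192,75.310 117.517,69.583 123.147,60.403 125.715,49.835 118.850,39.945" fill="none" stroke="#ff8800"/>
  <polyline points="141.040,87.215 134.607,97.737 122.596,104.396 105.009,107.192 81.844,106.124 53.101,101.194" fill="none" stroke="#ff8800"/>
  <polyline points="122.584,73.458 194.224,134.296" fill="none" stroke="#ff8800"/>
</svg>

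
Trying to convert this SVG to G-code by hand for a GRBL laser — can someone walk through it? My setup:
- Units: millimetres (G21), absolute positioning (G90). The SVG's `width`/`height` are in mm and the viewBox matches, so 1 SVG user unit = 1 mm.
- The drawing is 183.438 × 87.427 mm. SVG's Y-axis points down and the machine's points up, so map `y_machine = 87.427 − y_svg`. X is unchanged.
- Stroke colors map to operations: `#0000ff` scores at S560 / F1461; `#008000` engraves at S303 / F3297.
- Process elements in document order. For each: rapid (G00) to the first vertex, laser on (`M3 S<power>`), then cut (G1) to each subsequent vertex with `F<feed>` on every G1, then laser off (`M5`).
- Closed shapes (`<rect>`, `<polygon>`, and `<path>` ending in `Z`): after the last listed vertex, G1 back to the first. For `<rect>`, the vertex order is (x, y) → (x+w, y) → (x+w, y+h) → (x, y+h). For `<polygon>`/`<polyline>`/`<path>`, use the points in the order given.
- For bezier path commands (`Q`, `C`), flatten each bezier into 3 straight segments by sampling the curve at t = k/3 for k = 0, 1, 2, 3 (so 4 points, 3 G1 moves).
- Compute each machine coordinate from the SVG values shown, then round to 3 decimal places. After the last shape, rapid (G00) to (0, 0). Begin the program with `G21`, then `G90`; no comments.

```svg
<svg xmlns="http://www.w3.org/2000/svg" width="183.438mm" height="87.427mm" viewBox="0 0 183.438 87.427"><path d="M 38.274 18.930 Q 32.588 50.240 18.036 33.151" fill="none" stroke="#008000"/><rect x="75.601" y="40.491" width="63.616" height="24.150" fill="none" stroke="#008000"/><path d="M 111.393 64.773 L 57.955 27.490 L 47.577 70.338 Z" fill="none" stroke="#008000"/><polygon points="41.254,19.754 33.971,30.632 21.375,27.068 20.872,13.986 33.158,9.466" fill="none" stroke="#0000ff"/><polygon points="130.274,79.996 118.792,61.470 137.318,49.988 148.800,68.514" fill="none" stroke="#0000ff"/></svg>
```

Since the viewBox matches the mm dimensions, user units are millimetres directly. The only transform is the Y-flip y_m = 87.427 − y_svg.

Shape 1 is a quadratic bezier drawn with `<path>`. Its stroke #008000 means engrave at S303, F3297. After flipping Y the toolpath is (38.274,68.497) → (33.498,53.001) → (26.752,48.261) → (18.036,54.276).

Shape 2 is a rectangle drawn with `<rect>`. Its stroke #008000 means engrave at S303, F3297. After flipping Y the toolpath is (75.601,46.936) → (139.217,46.936) → (139.217,22.786) → (75.601,22.786) → (75.601,46.936), returning to the start.

Shape 3 is a closed polygon drawn with `<path>`. Its stroke #008000 means engrave at S303, F3297. After flipping Y the toolpath is (111.393,22.654) → (57.955,59.937) → (47.577,17.089) → (111.393,22.654), returning to the start.

Shape 4 is a regular polygon drawn with `<polygon>`. Its stroke #0000ff means score at S560, F1461. After flipping Y the toolpath is (41.254,67.673) → (33.971,56.795) → (21.375,60.359) → (20.872,73.441) → (33.158,77.961) → (41.254,67.673), returning to the start.

Shape 5 is a regular polygon drawn with `<polygon>`. Its stroke #0000ff means score at S560, F1461. After flipping Y the toolpath is (130.274,7.431) → (118.792,25.957) → (137.318,37.439) → (148.800,18.913) → (130.274,7.431), returning to the start.

G21
G90
G00 X38.274 Y68.497
M3 S303
G1 X33.498 Y53.001 F3297
G1 X26.752 Y48.261 F3297
G1 X18.036 Y54.276 F3297
M5
G00 X75.601 Y46.936
M3 S303
G1 X139.217 Y46.936 F3297
G1 X139.217 Y22.786 F3297
G1 X75.601 Y22.786 F3297
G1 X75.601 Y46.936 F3297
M5
G00 X111.393 Y22.654
M3 S303
G1 X57.955 Y59.937 F3297
G1 X47.577 Y17.089 F3297
G1 X111.393 Y22.654 F3297
M5
G00 X41.254 Y67.673
M3 S560
G1 X33.971 Y56.795 F1461
G1 X21.375 Y60.359 F1461
G1 X20.872 Y73.441 F1461
G1 X33.158 Y77.961 F1461
G1 X41.254 Y67.673 F1461
M5
G00 X130.274 Y7.431
M3 S560
G1 X118.792 Y25.957 F1461
G1 X137.318 Y37.439 F1461
G1 X148.800 Y18.913 F1461
G1 X130.274 Y7.431 F1461
M5
G00 X0.000 Y0.000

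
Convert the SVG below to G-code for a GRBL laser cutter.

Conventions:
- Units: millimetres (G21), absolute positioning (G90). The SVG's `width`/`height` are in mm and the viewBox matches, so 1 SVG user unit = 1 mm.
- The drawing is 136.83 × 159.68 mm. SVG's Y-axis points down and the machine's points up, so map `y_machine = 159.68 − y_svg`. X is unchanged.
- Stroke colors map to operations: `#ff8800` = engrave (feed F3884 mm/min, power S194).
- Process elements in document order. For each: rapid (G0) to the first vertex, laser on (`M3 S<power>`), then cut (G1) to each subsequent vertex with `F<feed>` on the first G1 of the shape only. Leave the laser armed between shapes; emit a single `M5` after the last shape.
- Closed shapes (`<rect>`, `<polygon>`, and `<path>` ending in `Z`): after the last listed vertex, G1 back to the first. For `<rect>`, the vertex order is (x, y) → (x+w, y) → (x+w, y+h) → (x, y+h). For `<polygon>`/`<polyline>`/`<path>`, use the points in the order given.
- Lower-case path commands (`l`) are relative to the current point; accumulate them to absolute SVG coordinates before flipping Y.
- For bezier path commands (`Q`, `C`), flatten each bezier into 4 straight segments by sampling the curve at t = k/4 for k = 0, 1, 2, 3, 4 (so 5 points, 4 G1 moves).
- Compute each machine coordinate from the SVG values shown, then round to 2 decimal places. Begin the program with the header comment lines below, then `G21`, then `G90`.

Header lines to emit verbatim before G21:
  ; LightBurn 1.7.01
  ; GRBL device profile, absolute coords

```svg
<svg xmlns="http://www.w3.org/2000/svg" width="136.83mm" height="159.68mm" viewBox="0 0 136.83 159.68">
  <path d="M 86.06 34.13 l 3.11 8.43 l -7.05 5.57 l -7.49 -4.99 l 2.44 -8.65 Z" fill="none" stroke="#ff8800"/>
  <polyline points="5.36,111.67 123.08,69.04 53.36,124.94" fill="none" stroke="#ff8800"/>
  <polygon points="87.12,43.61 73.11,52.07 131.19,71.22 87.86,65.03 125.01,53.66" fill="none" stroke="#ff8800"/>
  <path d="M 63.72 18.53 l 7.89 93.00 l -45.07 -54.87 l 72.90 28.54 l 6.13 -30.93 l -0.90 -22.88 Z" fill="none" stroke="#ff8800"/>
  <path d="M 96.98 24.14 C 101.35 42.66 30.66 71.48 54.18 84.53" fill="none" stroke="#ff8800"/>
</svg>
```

; LightBurn 1.7.01
; GRBL device profile, absolute coords
G21
G90
G0 X86.06 Y125.55
M3 S194
G1 X89.17 Y117.12 F3884
G1 X82.12 Y111.55
G1 X74.63 Y116.54
G1 X77.07 Y125.19
G1 X86.06 Y125.55
G0 X5.36 Y48.01
M3 S194
G1 X123.08 Y90.64 F3884
G1 X53.36 Y34.74
G0 X87.12 Y116.07
M3 S194
G1 X73.11 Y107.61 F3884
G1 X131.19 Y88.46
G1 X87.86 Y94.65
G1 X125.01 Y106.02
G1 X87.12 Y116.07
G0 X63.72 Y141.15
M3 S194
G1 X71.61 Y48.15 F3884
G1 X26.54 Y103.02
G1 X99.44 Y74.48
G1 X105.57 Y105.41
G1 X104.67 Y128.29
G1 X63.72 Y141.15
G0 X96.98 Y135.54
M3 S194
G1 X88.83 Y120.13 F3884
G1 X68.40 Y103.29
G1 X51.56 Y87.49
G1 X54.18 Y75.15
M5

Since the viewBox matches the mm dimensions, user units are millimetres directly. The only transform is the Y-flip y_m = 159.68 − y_svg.

Shape 1 is a regular polygon drawn with `<path>`. Its stroke #ff8800 means engrave at S194, F3884. After flipping Y the toolpath is (86.06,125.55) → (89.17,117.12) → (82.12,111.55) → (74.63,116.54) → (77.07,125.19) → (86.06,125.55), returning to the start.

Shape 2 is a open polyline drawn with `<polyline>`. Its stroke #ff8800 means engrave at S194, F3884. After flipping Y the toolpath is (5.36,48.01) → (123.08,90.64) → (53.36,34.74).

Shape 3 is a closed polygon drawn with `<polygon>`. Its stroke #ff8800 means engrave at S194, F3884. After flipping Y the toolpath is (87.12,116.07) → (73.11,107.61) → (131.19,88.46) → (87.86,94.65) → (125.01,106.02) → (87.12,116.07), returning to the start.

Shape 4 is a closed polygon drawn with `<path>`. Its stroke #ff8800 means engrave at S194, F3884. After flipping Y the toolpath is (63.72,141.15) → (71.61,48.15) → (26.54,103.02) → (99.44,74.48) → (105.57,105.41) → (104.67,128.29) → (63.72,141.15), returning to the start.

Shape 5 is a cubic bezier drawn with `<path>`. Its stroke #ff8800 means engrave at S194, F3884. After flipping Y the toolpath is (96.98,135.54) → (88.83,120.13) → (68.40,103.29) → (51.56,87.49) → (54.18,75.15).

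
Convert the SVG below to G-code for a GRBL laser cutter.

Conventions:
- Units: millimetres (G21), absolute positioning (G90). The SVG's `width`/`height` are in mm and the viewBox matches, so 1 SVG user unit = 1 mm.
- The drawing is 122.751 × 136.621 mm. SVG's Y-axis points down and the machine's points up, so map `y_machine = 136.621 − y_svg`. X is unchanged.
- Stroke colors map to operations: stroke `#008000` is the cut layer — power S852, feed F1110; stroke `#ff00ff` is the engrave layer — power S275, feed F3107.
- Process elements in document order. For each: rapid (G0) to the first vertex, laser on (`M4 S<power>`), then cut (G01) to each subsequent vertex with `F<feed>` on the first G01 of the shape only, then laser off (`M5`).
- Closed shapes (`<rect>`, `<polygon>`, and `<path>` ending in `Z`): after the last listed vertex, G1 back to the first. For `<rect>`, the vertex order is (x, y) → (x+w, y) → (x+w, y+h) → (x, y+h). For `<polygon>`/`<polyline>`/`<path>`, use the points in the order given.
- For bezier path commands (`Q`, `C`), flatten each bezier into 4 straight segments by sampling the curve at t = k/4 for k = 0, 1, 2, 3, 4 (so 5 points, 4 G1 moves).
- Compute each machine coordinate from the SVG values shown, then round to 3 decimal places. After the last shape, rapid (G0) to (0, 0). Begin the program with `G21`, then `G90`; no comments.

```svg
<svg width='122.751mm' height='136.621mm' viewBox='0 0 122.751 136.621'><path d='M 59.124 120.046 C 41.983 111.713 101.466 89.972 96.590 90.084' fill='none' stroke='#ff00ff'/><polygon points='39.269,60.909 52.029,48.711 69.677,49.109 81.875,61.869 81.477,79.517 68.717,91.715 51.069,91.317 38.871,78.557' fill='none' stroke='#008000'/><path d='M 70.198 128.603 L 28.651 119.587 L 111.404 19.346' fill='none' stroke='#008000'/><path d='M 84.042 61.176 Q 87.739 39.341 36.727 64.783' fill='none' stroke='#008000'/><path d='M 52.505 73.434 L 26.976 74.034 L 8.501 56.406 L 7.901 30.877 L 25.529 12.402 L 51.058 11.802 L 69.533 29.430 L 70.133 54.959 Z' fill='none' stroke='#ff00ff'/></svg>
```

G21
G90
G0 X59.124 Y16.575
M4 S275
G01 X58.432 Y24.788 F3107
G01 X73.258 Y34.723
G01 X90.383 Y43.075
G01 X96.590 Y46.537
M5
G0 X39.269 Y75.712
M4 S852
G01 X52.029 Y87.910 F1110
G01 X69.677 Y87.512
G01 X81.875 Y74.752
G01 X81.477 Y57.104
G01 X68.717 Y44.906
G01 X51.069 Y45.304
G01 X38.871 Y58.064
G01 X39.269 Y75.712
M5
G0 X70.198 Y8.018
M4 S852
G01 X28.651 Y17.034 F1110
G01 X111.404 Y117.275
M5
G0 X84.042 Y75.445
M4 S852
G01 X82.471 Y83.408 F1110
G01 X74.062 Y85.461
G01 X58.814 Y81.604
G01 X36.727 Y71.838
M5
G0 X52.505 Y63.187
M4 S275
G01 X26.976 Y62.587 F3107
G01 X8.501 Y80.215
G01 X7.901 Y105.744
G01 X25.529 Y124.219
G01 X51.058 Y124.819
G01 X69.533 Y107.191
G01 X70.133 Y81.662
G01 X52.505 Y63.187
M5
G0 X0.000 Y0.000

viewBox `0 0 122.751 136.621` with mm width/height → 1 unit = 1 mm. Flip: y_m = 136.621 − y_svg.

**Shape 1** — `<path>` cubic bezier, stroke `#ff00ff` → engrave (S275, F3107). Control points (SVG): P0=(59.124,120.046), P1=(41.983,111.713), P2=(101.466,89.972), P3=(96.590,90.084); sampled at t=k/4. Machine vertices: (59.124,16.575) → (58.432,24.788) → (73.258,34.723) → (90.383,43.075) → (96.590,46.537). Open path.

**Shape 2** — `<polygon>` regular polygon, stroke `#008000` → cut (S852, F1110). Machine vertices: (39.269,75.712) → (52.029,87.910) → (69.677,87.512) → (81.875,74.752) → (81.477,57.104) → (68.717,44.906) → (51.069,45.304) → (38.871,58.064) → (39.269,75.712). Closed: final G1 returns to the first vertex.

**Shape 3** — `<path>` open polyline, stroke `#008000` → cut (S852, F1110). Machine vertices: (70.198,8.018) → (28.651,17.034) → (111.404,117.275). Open path.

**Shape 4** — `<path>` quadratic bezier, stroke `#008000` → cut (S852, F1110). Control points (SVG): P0=(84.042,61.176), P1=(87.739,39.341), P2=(36.727,64.783); sampled at t=k/4. Machine vertices: (84.042,75.445) → (82.471,83.408) → (74.062,85.461) → (58.814,81.604) → (36.727,71.838). Open path.

**Shape 5** — `<path>` regular polygon, stroke `#ff00ff` → engrave (S275, F3107). Machine vertices: (52.505,63.187) → (26.976,62.587) → (8.501,80.215) → (7.901,105.744) → (25.529,124.219) → (51.058,124.819) → (69.533,107.191) → (70.133,81.662) → (52.505,63.187). Closed: final G1 returns to the first vertex.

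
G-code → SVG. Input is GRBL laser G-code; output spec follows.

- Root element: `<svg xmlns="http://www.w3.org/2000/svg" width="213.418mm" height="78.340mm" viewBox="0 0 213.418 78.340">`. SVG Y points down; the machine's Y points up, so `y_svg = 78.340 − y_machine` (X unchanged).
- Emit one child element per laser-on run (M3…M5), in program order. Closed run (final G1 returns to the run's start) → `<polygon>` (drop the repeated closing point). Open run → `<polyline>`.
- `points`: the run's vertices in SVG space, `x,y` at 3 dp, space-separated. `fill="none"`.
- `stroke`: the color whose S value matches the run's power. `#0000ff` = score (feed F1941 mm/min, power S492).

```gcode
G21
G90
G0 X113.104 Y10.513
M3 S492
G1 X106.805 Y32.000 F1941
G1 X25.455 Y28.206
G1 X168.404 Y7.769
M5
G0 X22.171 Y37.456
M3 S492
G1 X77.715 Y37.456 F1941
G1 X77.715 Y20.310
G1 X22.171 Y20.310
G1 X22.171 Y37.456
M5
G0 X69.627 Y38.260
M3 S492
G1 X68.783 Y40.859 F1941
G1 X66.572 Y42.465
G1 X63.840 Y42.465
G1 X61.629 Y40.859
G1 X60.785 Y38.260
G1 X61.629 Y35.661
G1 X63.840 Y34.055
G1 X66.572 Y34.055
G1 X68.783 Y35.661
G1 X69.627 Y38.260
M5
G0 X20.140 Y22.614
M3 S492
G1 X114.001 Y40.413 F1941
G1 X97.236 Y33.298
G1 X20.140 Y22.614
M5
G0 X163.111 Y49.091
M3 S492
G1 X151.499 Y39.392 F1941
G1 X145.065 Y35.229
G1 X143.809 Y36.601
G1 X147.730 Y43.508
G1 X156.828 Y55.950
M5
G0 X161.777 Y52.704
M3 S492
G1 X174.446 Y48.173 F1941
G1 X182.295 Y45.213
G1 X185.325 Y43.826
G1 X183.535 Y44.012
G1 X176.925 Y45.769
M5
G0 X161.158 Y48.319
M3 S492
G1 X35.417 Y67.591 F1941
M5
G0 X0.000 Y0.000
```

Machine Y-up, SVG Y-down with viewBox height 78.340, so y_svg = 78.340 − y_machine; X carries over. Every run uses S492, so all elements get stroke `#0000ff` (score).

Run 1: The run is open, so emit a `<polyline>` with points (Y-flipped): 113.104,67.827 106.805,46.340 25.455,50.134 168.404,70.571.

Run 2: The run returns to its start, so emit a `<polygon>` with points (Y-flipped): 22.171,40.884 77.715,40.884 77.715,58.030 22.171,58.030.

Run 3: The run returns to its start, so emit a `<polygon>` with points (Y-flipped): 69.627,40.080 68.783,37.481 66.572,35.875 63.840,35.875 61.629,37.481 60.785,40.080 61.629,42.679 63.840,44.285 66.572,44.285 68.783,42.679.

Run 4: The run returns to its start, so emit a `<polygon>` with points (Y-flipped): 20.140,55.726 114.001,37.927 97.236,45.042.

Run 5: The run is open, so emit a `<polyline>` with points (Y-flipped): 163.111,29.249 151.499,38.948 145.065,43.111 143.809,41.739 147.730,34.832 156.828,22.390.

Run 6: The run is open, so emit a `<polyline>` with points (Y-flipped): 161.777,25.636 174.446,30.167 182.295,33.127 185.325,34.514 183.535,34.328 176.925,32.571.

Run 7: The run is open, so emit a `<polyline>` with points (Y-flipped): 161.158,30.021 35.417,10.749.

<svg xmlns="http://www.w3.org/2000/svg" width="213.418mm" height="78.340mm" viewBox="0 0 213.418 78.340">
  <polyline points="113.104,67.827 106.805,46.340 25.455,50.134 168.404,70.571" fill="none" stroke="#0000ff"/>
  <polygon points="22.171,40.884 77.715,40.884 77.715,58.030 22.171,58.030" fill="none" stroke="#0000ff"/>
  <polygon points="69.627,40.080 68.783,37.481 66.572,35.875 63.840,35.875 61.629,37.481 60.785,40.080 61.629,42.679 63.840,44.285 66.572,44.285 68.783,42.679" fill="none" stroke="#0000ff"/>
  <polygon points="20.140,55.726 114.001,37.927 97.236,45.042" fill="none" stroke="#0000ff"/>
  <polyline points="163.111,29.249 151.499,38.948 145.065,43.111 143.809,41.739 147.730,34.832 156.828,22.390" fill="none" stroke="#0000ff"/>
  <polyline points="161.777,25.636 174.446,30.167 182.295,33.127 185.325,34.514 183.535,34.328 176.925,32.571" fill="none" stroke="#0000ff"/>
  <polyline points="161.158,30.021 35.417,10.749" fill="none" stroke="#0000ff"/>
</svg>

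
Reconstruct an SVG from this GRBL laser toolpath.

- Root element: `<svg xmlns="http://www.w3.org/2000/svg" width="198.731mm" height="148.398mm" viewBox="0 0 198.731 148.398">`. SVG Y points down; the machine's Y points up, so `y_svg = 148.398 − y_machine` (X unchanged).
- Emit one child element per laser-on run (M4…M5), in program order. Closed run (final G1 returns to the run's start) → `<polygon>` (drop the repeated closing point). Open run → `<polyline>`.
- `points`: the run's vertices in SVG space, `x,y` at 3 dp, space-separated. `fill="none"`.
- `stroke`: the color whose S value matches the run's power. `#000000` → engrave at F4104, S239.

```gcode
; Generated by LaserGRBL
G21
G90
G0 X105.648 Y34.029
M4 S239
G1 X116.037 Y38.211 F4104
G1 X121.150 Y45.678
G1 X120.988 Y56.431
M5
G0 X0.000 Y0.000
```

<svg xmlns="http://www.w3.org/2000/svg" width="198.731mm" height="148.398mm" viewBox="0 0 198.731 148.398">
  <polyline points="105.648,114.369 116.037,110.187 121.150,102.720 120.988,91.967" fill="none" stroke="#000000"/>
</svg>

Machine Y-up, SVG Y-down with viewBox height 148.398, so y_svg = 148.398 − y_machine; X carries over. Every run uses S239, so all elements get stroke `#000000` (engrave).

Run 1: The run is open, so emit a `<polyline>` with points (Y-flipped): 105.648,114.369 116.037,110.187 121.150,102.720 120.988,91.967.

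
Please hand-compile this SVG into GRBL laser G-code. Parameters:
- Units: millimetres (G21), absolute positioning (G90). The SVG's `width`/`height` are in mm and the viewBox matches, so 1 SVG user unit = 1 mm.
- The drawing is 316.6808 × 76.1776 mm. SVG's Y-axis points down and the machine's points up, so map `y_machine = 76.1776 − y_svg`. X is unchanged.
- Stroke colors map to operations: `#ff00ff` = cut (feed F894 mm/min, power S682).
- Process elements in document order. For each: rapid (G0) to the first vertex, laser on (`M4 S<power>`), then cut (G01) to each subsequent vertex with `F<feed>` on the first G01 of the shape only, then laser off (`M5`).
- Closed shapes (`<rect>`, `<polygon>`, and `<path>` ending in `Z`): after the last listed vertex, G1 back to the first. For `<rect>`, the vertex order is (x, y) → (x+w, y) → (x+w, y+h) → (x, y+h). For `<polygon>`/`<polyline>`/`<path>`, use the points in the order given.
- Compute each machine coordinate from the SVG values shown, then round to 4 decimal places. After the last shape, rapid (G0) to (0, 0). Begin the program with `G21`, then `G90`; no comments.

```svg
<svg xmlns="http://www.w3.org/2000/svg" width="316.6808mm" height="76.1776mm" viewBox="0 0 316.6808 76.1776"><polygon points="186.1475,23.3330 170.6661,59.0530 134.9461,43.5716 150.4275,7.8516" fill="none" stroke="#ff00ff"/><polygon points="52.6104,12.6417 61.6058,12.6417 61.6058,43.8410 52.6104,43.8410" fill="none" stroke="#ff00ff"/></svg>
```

Since the viewBox matches the mm dimensions, user units are millimetres directly. The only transform is the Y-flip y_m = 76.1776 − y_svg.

Shape 1 is a regular polygon drawn with `<polygon>`. Its stroke #ff00ff means cut at S682, F894. After flipping Y the toolpath is (186.1475,52.8446) → (170.6661,17.1246) → (134.9461,32.6060) → (150.4275,68.3260) → (186.1475,52.8446), returning to the start.

Shape 2 is a rectangle drawn with `<polygon>`. Its stroke #ff00ff means cut at S682, F894. After flipping Y the toolpath is (52.6104,63.5359) → (61.6058,63.5359) → (61.6058,32.3366) → (52.6104,32.3366) → (52.6104,63.5359), returning to the start.

G21
G90
G0 X186.1475 Y52.8446
M4 S682
G01 X170.6661 Y17.1246 F894
G01 X134.9461 Y32.6060
G01 X150.4275 Y68.3260
G01 X186.1475 Y52.8446
M5
G0 X52.6104 Y63.5359
M4 S682
G01 X61.6058 Y63.5359 F894
G01 X61.6058 Y32.3366
G01 X52.6104 Y32.3366
G01 X52.6104 Y63.5359
M5
G0 X0.0000 Y0.0000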